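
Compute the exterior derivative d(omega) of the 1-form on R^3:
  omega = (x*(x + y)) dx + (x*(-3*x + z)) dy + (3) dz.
d(omega) = (-7*x + z) dx ∧ dy + (-x) dy ∧ dz

For a 1-form omega = sum_i f_i dx_i, the exterior derivative is
  d(omega) = sum_{i < j} (∂f_j/∂x_i - ∂f_i/∂x_j) dx_i ∧ dx_j.
  coefficient of dx ∧ dy: ∂f_2/∂x - ∂f_1/∂y = ∂(x*(-3*x + z))/∂x - ∂(x*(x + y))/∂y = -7*x + z
  coefficient of dy ∧ dz: ∂f_3/∂y - ∂f_2/∂z = ∂(3)/∂y - ∂(x*(-3*x + z))/∂z = -x
Assembling: d(omega) = (-7*x + z) dx ∧ dy + (-x) dy ∧ dz.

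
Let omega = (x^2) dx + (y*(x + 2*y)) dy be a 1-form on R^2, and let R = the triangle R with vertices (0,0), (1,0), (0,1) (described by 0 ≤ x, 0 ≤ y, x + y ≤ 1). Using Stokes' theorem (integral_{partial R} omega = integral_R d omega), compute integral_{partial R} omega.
integral_(partial R) omega = 1/6

Stokes: integral_partial_R omega = integral_R d omega with d omega = (∂Q/∂x - ∂P/∂y) dx ∧ dy.
  ∂Q/∂x = y
  ∂P/∂y = 0
  integrand = ∂Q/∂x - ∂P/∂y = y.
Integrating over R: integral_0^1 integral_0^{1-x} (y) dy dx = 1/6.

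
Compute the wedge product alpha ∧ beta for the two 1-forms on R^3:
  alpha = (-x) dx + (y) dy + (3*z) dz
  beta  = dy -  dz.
alpha ∧ beta = (-x) dx ∧ dy + (x) dx ∧ dz + (-y - 3*z) dy ∧ dz

Distribute the wedge, using dx_i ∧ dx_j = -dx_j ∧ dx_i and dx_i ∧ dx_i = 0. For each pair (i, j) with i < j, the coefficient of dx_i ∧ dx_j in alpha ∧ beta is (alpha_i * beta_j - alpha_j * beta_i). Collecting: alpha ∧ beta = (-x) dx ∧ dy + (x) dx ∧ dz + (-y - 3*z) dy ∧ dz.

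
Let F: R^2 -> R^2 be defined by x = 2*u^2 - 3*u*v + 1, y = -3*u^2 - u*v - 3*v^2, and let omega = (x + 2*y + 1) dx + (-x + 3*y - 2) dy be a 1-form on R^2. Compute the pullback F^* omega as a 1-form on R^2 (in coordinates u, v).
F^* omega = (50*u^3 + 3*u^2*v + 45*u*v^2 + 26*u + 27*v^3 - 3*v) du + (23*u^3 + 81*u^2*v + 27*u*v^2 - 3*u + 54*v^3 + 18*v) dv

Using F^*(f dg) = (f ∘ F) d(g ∘ F), substitute each coordinate x_i by F_i(u, v) in f_i, and replace dx_i by d F_i = (∂F_i/∂u) du + (∂F_i/∂v) dv.
  For the x component: f_1(F) = -4*u^2 - 5*u*v - 6*v^2 + 2; d F_1 = (4*u - 3*v) du + (-3*u) dv
  For the y component: f_2(F) = -11*u^2 - 9*v^2 - 3; d F_2 = (-6*u - v) du + (-u - 6*v) dv
Combining and collecting du, dv coefficients:
  coeff of du: 50*u^3 + 3*u^2*v + 45*u*v^2 + 26*u + 27*v^3 - 3*v
  coeff of dv: 23*u^3 + 81*u^2*v + 27*u*v^2 - 3*u + 54*v^3 + 18*v
F^* omega = (50*u^3 + 3*u^2*v + 45*u*v^2 + 26*u + 27*v^3 - 3*v) du + (23*u^3 + 81*u^2*v + 27*u*v^2 - 3*u + 54*v^3 + 18*v) dv.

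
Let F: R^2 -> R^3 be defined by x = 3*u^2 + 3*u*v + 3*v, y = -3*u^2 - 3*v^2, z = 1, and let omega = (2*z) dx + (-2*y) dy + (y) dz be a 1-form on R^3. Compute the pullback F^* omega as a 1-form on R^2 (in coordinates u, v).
F^* omega = (-36*u^3 - 36*u*v^2 + 12*u + 6*v) du + (-36*u^2*v + 6*u - 36*v^3 + 6) dv

Using F^*(f dg) = (f ∘ F) d(g ∘ F), substitute each coordinate x_i by F_i(u, v) in f_i, and replace dx_i by d F_i = (∂F_i/∂u) du + (∂F_i/∂v) dv.
  For the x component: f_1(F) = 2; d F_1 = (6*u + 3*v) du + (3*u + 3) dv
  For the y component: f_2(F) = 6*u^2 + 6*v^2; d F_2 = (-6*u) du + (-6*v) dv
  For the z component: f_3(F) = -3*u^2 - 3*v^2; d F_3 = (0) du + (0) dv
Combining and collecting du, dv coefficients:
  coeff of du: -36*u^3 - 36*u*v^2 + 12*u + 6*v
  coeff of dv: -36*u^2*v + 6*u - 36*v^3 + 6
F^* omega = (-36*u^3 - 36*u*v^2 + 12*u + 6*v) du + (-36*u^2*v + 6*u - 36*v^3 + 6) dv.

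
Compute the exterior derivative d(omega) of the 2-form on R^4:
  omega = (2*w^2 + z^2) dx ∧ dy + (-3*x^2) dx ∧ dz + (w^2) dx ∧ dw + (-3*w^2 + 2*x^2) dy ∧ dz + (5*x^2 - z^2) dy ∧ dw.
d(omega) = (4*x + 2*z) dx ∧ dy ∧ dz + (4*w + 10*x) dx ∧ dy ∧ dw + (-6*w + 2*z) dy ∧ dz ∧ dw

For a 2-form omega = sum_{i<j} g_{ij} dx_i ∧ dx_j, the exterior derivative is
  d(omega) = sum_{i<j} d(g_{ij}) ∧ dx_i ∧ dx_j = sum_{i<j, k} (∂g_{ij}/∂x_k) dx_k ∧ dx_i ∧ dx_j.
Expand each term, using dx_k ∧ dx_i ∧ dx_j = sgn(permutation) dx_{(a)} ∧ dx_{(b)} ∧ dx_{(c)} with (a < b < c) sorted:
  d(2*w^2 + z^2) includes (∂/∂z)(2*w^2 + z^2) dz = (2*z) dz, which multiplied by dx ∧ dy gives (2*z) dx ∧ dy ∧ dz
  d(2*w^2 + z^2) includes (∂/∂w)(2*w^2 + z^2) dw = (4*w) dw, which multiplied by dx ∧ dy gives (4*w) dx ∧ dy ∧ dw
  d(-3*w^2 + 2*x^2) includes (∂/∂x)(-3*w^2 + 2*x^2) dx = (4*x) dx, which multiplied by dy ∧ dz gives (4*x) dx ∧ dy ∧ dz
  d(-3*w^2 + 2*x^2) includes (∂/∂w)(-3*w^2 + 2*x^2) dw = (-6*w) dw, which multiplied by dy ∧ dz gives (-6*w) dy ∧ dz ∧ dw
  d(5*x^2 - z^2) includes (∂/∂x)(5*x^2 - z^2) dx = (10*x) dx, which multiplied by dy ∧ dw gives (10*x) dx ∧ dy ∧ dw
  d(5*x^2 - z^2) includes (∂/∂z)(5*x^2 - z^2) dz = (-2*z) dz, which multiplied by dy ∧ dw gives (2*z) dy ∧ dz ∧ dw
Collecting like 3-forms: d(omega) = (4*x + 2*z) dx ∧ dy ∧ dz + (4*w + 10*x) dx ∧ dy ∧ dw + (-6*w + 2*z) dy ∧ dz ∧ dw.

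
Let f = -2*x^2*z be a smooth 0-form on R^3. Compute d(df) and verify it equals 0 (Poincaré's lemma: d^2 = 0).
d(df) = 0

Step 1: df = sum_i (∂f/∂x_i) dx_i = (-4*x*z) dx + (0) dy + (-2*x^2) dz.
Step 2: Apply d again. Using the 1-form formula, the coefficient of dx ∧ dy in d(df) is ∂^2 f/∂x ∂y - ∂^2 f/∂y ∂x = (0) - (0) = 0 (equality of mixed partials for smooth f).
Similarly for dx ∧ dz and dy ∧ dz — all coefficients vanish. So d(df) = 0.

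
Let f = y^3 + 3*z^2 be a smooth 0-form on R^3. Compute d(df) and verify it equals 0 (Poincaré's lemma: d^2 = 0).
d(df) = 0

Step 1: df = sum_i (∂f/∂x_i) dx_i = (0) dx + (3*y^2) dy + (6*z) dz.
Step 2: Apply d again. Using the 1-form formula, the coefficient of dx ∧ dy in d(df) is ∂^2 f/∂x ∂y - ∂^2 f/∂y ∂x = (0) - (0) = 0 (equality of mixed partials for smooth f).
Similarly for dx ∧ dz and dy ∧ dz — all coefficients vanish. So d(df) = 0.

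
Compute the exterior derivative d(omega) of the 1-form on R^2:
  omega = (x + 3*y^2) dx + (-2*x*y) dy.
d(omega) = (-8*y) dx ∧ dy

For a 1-form omega = sum_i f_i dx_i, the exterior derivative is
  d(omega) = sum_{i < j} (∂f_j/∂x_i - ∂f_i/∂x_j) dx_i ∧ dx_j.
  coefficient of dx ∧ dy: ∂f_2/∂x - ∂f_1/∂y = ∂(-2*x*y)/∂x - ∂(x + 3*y^2)/∂y = -8*y
Assembling: d(omega) = (-8*y) dx ∧ dy.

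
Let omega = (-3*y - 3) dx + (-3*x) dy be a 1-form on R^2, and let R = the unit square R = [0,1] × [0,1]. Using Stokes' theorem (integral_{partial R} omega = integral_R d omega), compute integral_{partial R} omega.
integral_(partial R) omega = 0

Stokes: integral_partial_R omega = integral_R d omega with d omega = (∂Q/∂x - ∂P/∂y) dx ∧ dy.
  ∂Q/∂x = -3
  ∂P/∂y = -3
  integrand = ∂Q/∂x - ∂P/∂y = 0.
Integrating over R: integral_0^1 integral_0^1 (0) dx dy = 0.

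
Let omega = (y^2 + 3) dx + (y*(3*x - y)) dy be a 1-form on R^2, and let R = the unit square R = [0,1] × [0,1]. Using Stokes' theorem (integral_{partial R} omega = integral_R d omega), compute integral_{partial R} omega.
integral_(partial R) omega = 1/2

Stokes: integral_partial_R omega = integral_R d omega with d omega = (∂Q/∂x - ∂P/∂y) dx ∧ dy.
  ∂Q/∂x = 3*y
  ∂P/∂y = 2*y
  integrand = ∂Q/∂x - ∂P/∂y = y.
Integrating over R: integral_0^1 integral_0^1 (y) dx dy = 1/2.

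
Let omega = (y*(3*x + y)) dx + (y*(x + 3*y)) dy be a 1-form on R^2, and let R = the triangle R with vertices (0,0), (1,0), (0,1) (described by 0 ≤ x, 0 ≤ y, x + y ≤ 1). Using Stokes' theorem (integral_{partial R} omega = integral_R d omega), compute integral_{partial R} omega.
integral_(partial R) omega = -2/3

Stokes: integral_partial_R omega = integral_R d omega with d omega = (∂Q/∂x - ∂P/∂y) dx ∧ dy.
  ∂Q/∂x = y
  ∂P/∂y = 3*x + 2*y
  integrand = ∂Q/∂x - ∂P/∂y = -3*x - y.
Integrating over R: integral_0^1 integral_0^{1-x} (-3*x - y) dy dx = -2/3.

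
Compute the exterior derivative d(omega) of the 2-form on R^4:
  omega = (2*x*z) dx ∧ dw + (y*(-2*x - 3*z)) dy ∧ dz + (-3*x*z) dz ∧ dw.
d(omega) = (-2*x - 3*z) dx ∧ dz ∧ dw + (-2*y) dx ∧ dy ∧ dz

For a 2-form omega = sum_{i<j} g_{ij} dx_i ∧ dx_j, the exterior derivative is
  d(omega) = sum_{i<j} d(g_{ij}) ∧ dx_i ∧ dx_j = sum_{i<j, k} (∂g_{ij}/∂x_k) dx_k ∧ dx_i ∧ dx_j.
Expand each term, using dx_k ∧ dx_i ∧ dx_j = sgn(permutation) dx_{(a)} ∧ dx_{(b)} ∧ dx_{(c)} with (a < b < c) sorted:
  d(2*x*z) includes (∂/∂z)(2*x*z) dz = (2*x) dz, which multiplied by dx ∧ dw gives (-2*x) dx ∧ dz ∧ dw
  d(y*(-2*x - 3*z)) includes (∂/∂x)(y*(-2*x - 3*z)) dx = (-2*y) dx, which multiplied by dy ∧ dz gives (-2*y) dx ∧ dy ∧ dz
  d(-3*x*z) includes (∂/∂x)(-3*x*z) dx = (-3*z) dx, which multiplied by dz ∧ dw gives (-3*z) dx ∧ dz ∧ dw
Collecting like 3-forms: d(omega) = (-2*x - 3*z) dx ∧ dz ∧ dw + (-2*y) dx ∧ dy ∧ dz.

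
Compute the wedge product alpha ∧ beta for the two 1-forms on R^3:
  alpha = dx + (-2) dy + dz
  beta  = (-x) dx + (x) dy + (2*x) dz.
alpha ∧ beta = (-x) dx ∧ dy + (3*x) dx ∧ dz + (-5*x) dy ∧ dz

Distribute the wedge, using dx_i ∧ dx_j = -dx_j ∧ dx_i and dx_i ∧ dx_i = 0. For each pair (i, j) with i < j, the coefficient of dx_i ∧ dx_j in alpha ∧ beta is (alpha_i * beta_j - alpha_j * beta_i). Collecting: alpha ∧ beta = (-x) dx ∧ dy + (3*x) dx ∧ dz + (-5*x) dy ∧ dz.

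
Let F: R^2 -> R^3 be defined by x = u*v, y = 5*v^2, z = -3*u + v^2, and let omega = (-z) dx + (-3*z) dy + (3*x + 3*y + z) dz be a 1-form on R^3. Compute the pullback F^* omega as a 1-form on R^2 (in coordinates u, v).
F^* omega = (-6*u*v + 9*u - v^3 - 48*v^2) du + (3*u^2 + 5*u*v^2 + 84*u*v + 2*v^3) dv

Using F^*(f dg) = (f ∘ F) d(g ∘ F), substitute each coordinate x_i by F_i(u, v) in f_i, and replace dx_i by d F_i = (∂F_i/∂u) du + (∂F_i/∂v) dv.
  For the x component: f_1(F) = 3*u - v^2; d F_1 = (v) du + (u) dv
  For the y component: f_2(F) = 9*u - 3*v^2; d F_2 = (0) du + (10*v) dv
  For the z component: f_3(F) = 3*u*v - 3*u + 16*v^2; d F_3 = (-3) du + (2*v) dv
Combining and collecting du, dv coefficients:
  coeff of du: -6*u*v + 9*u - v^3 - 48*v^2
  coeff of dv: 3*u^2 + 5*u*v^2 + 84*u*v + 2*v^3
F^* omega = (-6*u*v + 9*u - v^3 - 48*v^2) du + (3*u^2 + 5*u*v^2 + 84*u*v + 2*v^3) dv.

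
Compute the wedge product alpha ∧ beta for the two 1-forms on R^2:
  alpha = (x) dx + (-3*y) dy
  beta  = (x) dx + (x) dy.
alpha ∧ beta = (x*(x + 3*y)) dx ∧ dy

Distribute the wedge, using dx_i ∧ dx_j = -dx_j ∧ dx_i and dx_i ∧ dx_i = 0. For each pair (i, j) with i < j, the coefficient of dx_i ∧ dx_j in alpha ∧ beta is (alpha_i * beta_j - alpha_j * beta_i). Collecting: alpha ∧ beta = (x*(x + 3*y)) dx ∧ dy.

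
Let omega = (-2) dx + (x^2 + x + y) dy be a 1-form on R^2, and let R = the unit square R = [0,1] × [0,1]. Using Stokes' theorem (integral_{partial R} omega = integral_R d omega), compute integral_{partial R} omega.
integral_(partial R) omega = 2

Stokes: integral_partial_R omega = integral_R d omega with d omega = (∂Q/∂x - ∂P/∂y) dx ∧ dy.
  ∂Q/∂x = 2*x + 1
  ∂P/∂y = 0
  integrand = ∂Q/∂x - ∂P/∂y = 2*x + 1.
Integrating over R: integral_0^1 integral_0^1 (2*x + 1) dx dy = 2.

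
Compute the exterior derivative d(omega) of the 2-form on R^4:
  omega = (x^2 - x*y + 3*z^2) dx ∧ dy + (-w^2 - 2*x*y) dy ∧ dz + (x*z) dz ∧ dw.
d(omega) = (-2*y + 6*z) dx ∧ dy ∧ dz + (-2*w) dy ∧ dz ∧ dw + (z) dx ∧ dz ∧ dw

For a 2-form omega = sum_{i<j} g_{ij} dx_i ∧ dx_j, the exterior derivative is
  d(omega) = sum_{i<j} d(g_{ij}) ∧ dx_i ∧ dx_j = sum_{i<j, k} (∂g_{ij}/∂x_k) dx_k ∧ dx_i ∧ dx_j.
Expand each term, using dx_k ∧ dx_i ∧ dx_j = sgn(permutation) dx_{(a)} ∧ dx_{(b)} ∧ dx_{(c)} with (a < b < c) sorted:
  d(x^2 - x*y + 3*z^2) includes (∂/∂z)(x^2 - x*y + 3*z^2) dz = (6*z) dz, which multiplied by dx ∧ dy gives (6*z) dx ∧ dy ∧ dz
  d(-w^2 - 2*x*y) includes (∂/∂x)(-w^2 - 2*x*y) dx = (-2*y) dx, which multiplied by dy ∧ dz gives (-2*y) dx ∧ dy ∧ dz
  d(-w^2 - 2*x*y) includes (∂/∂w)(-w^2 - 2*x*y) dw = (-2*w) dw, which multiplied by dy ∧ dz gives (-2*w) dy ∧ dz ∧ dw
  d(x*z) includes (∂/∂x)(x*z) dx = (z) dx, which multiplied by dz ∧ dw gives (z) dx ∧ dz ∧ dw
Collecting like 3-forms: d(omega) = (-2*y + 6*z) dx ∧ dy ∧ dz + (-2*w) dy ∧ dz ∧ dw + (z) dx ∧ dz ∧ dw.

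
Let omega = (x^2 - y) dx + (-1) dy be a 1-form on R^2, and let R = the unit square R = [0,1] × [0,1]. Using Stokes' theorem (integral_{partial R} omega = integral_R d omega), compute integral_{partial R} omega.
integral_(partial R) omega = 1

Stokes: integral_partial_R omega = integral_R d omega with d omega = (∂Q/∂x - ∂P/∂y) dx ∧ dy.
  ∂Q/∂x = 0
  ∂P/∂y = -1
  integrand = ∂Q/∂x - ∂P/∂y = 1.
Integrating over R: integral_0^1 integral_0^1 (1) dx dy = 1.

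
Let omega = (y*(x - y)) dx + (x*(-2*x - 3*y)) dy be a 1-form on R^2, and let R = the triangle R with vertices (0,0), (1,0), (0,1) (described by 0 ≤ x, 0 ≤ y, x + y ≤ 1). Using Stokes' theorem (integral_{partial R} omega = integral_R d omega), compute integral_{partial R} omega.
integral_(partial R) omega = -1

Stokes: integral_partial_R omega = integral_R d omega with d omega = (∂Q/∂x - ∂P/∂y) dx ∧ dy.
  ∂Q/∂x = -4*x - 3*y
  ∂P/∂y = x - 2*y
  integrand = ∂Q/∂x - ∂P/∂y = -5*x - y.
Integrating over R: integral_0^1 integral_0^{1-x} (-5*x - y) dy dx = -1.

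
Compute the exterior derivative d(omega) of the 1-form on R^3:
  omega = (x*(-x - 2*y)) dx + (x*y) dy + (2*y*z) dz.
d(omega) = (2*x + y) dx ∧ dy + (2*z) dy ∧ dz

For a 1-form omega = sum_i f_i dx_i, the exterior derivative is
  d(omega) = sum_{i < j} (∂f_j/∂x_i - ∂f_i/∂x_j) dx_i ∧ dx_j.
  coefficient of dx ∧ dy: ∂f_2/∂x - ∂f_1/∂y = ∂(x*y)/∂x - ∂(x*(-x - 2*y))/∂y = 2*x + y
  coefficient of dy ∧ dz: ∂f_3/∂y - ∂f_2/∂z = ∂(2*y*z)/∂y - ∂(x*y)/∂z = 2*z
Assembling: d(omega) = (2*x + y) dx ∧ dy + (2*z) dy ∧ dz.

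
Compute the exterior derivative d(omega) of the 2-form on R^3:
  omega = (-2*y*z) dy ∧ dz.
d(omega) = 0

For a 2-form omega = sum_{i<j} g_{ij} dx_i ∧ dx_j, the exterior derivative is
  d(omega) = sum_{i<j} d(g_{ij}) ∧ dx_i ∧ dx_j = sum_{i<j, k} (∂g_{ij}/∂x_k) dx_k ∧ dx_i ∧ dx_j.
Expand each term, using dx_k ∧ dx_i ∧ dx_j = sgn(permutation) dx_{(a)} ∧ dx_{(b)} ∧ dx_{(c)} with (a < b < c) sorted:

Collecting like 3-forms: d(omega) = 0.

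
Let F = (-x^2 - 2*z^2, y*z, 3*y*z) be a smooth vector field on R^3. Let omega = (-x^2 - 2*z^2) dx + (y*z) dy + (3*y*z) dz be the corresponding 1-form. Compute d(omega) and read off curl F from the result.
d(omega) = (-y + 3*z) dy ∧ dz + (-4*z) dz ∧ dx + (0) dx ∧ dy; curl F = (-y + 3*z, -4*z, 0)

d omega = sum_{i<j} (∂f_j/∂x_i - ∂f_i/∂x_j) dx_i ∧ dx_j. Under the identification (dy ∧ dz, dz ∧ dx, dx ∧ dy) ↔ (e_x, e_y, e_z), the coefficients are exactly the components of curl F. Compute:
  ∂R/∂y - ∂Q/∂z = (3*z) - (y) = -y + 3*z
  ∂P/∂z - ∂R/∂x = (-4*z) - (0) = -4*z
  ∂Q/∂x - ∂P/∂y = (0) - (0) = 0.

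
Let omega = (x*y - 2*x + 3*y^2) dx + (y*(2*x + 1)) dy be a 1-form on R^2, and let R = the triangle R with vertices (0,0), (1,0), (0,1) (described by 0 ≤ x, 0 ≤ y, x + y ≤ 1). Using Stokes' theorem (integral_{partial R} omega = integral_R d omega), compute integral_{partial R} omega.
integral_(partial R) omega = -5/6

Stokes: integral_partial_R omega = integral_R d omega with d omega = (∂Q/∂x - ∂P/∂y) dx ∧ dy.
  ∂Q/∂x = 2*y
  ∂P/∂y = x + 6*y
  integrand = ∂Q/∂x - ∂P/∂y = -x - 4*y.
Integrating over R: integral_0^1 integral_0^{1-x} (-x - 4*y) dy dx = -5/6.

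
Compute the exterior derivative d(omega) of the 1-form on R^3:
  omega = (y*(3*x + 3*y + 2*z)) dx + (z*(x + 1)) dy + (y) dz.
d(omega) = (-3*x - 6*y - z) dx ∧ dy + (-2*y) dx ∧ dz + (-x) dy ∧ dz

For a 1-form omega = sum_i f_i dx_i, the exterior derivative is
  d(omega) = sum_{i < j} (∂f_j/∂x_i - ∂f_i/∂x_j) dx_i ∧ dx_j.
  coefficient of dx ∧ dy: ∂f_2/∂x - ∂f_1/∂y = ∂(z*(x + 1))/∂x - ∂(y*(3*x + 3*y + 2*z))/∂y = -3*x - 6*y - z
  coefficient of dx ∧ dz: ∂f_3/∂x - ∂f_1/∂z = ∂(y)/∂x - ∂(y*(3*x + 3*y + 2*z))/∂z = -2*y
  coefficient of dy ∧ dz: ∂f_3/∂y - ∂f_2/∂z = ∂(y)/∂y - ∂(z*(x + 1))/∂z = -x
Assembling: d(omega) = (-3*x - 6*y - z) dx ∧ dy + (-2*y) dx ∧ dz + (-x) dy ∧ dz.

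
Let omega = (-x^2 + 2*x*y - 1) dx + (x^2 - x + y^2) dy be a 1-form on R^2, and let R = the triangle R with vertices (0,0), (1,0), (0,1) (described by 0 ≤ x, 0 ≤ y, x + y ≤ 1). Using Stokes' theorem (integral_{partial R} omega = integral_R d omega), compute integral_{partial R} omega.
integral_(partial R) omega = -1/2

Stokes: integral_partial_R omega = integral_R d omega with d omega = (∂Q/∂x - ∂P/∂y) dx ∧ dy.
  ∂Q/∂x = 2*x - 1
  ∂P/∂y = 2*x
  integrand = ∂Q/∂x - ∂P/∂y = -1.
Integrating over R: integral_0^1 integral_0^{1-x} (-1) dy dx = -1/2.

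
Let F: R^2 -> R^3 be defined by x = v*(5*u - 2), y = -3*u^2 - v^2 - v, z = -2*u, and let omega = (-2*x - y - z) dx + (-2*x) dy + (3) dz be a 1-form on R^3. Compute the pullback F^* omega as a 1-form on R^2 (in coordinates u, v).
F^* omega = (75*u^2*v - 50*u*v^2 - 14*u*v + 5*v^3 + 25*v^2 - 6) du + (15*u^3 - 50*u^2*v + 4*u^2 + 25*u*v^2 + 55*u*v - 4*u - 10*v^2 - 14*v) dv

Using F^*(f dg) = (f ∘ F) d(g ∘ F), substitute each coordinate x_i by F_i(u, v) in f_i, and replace dx_i by d F_i = (∂F_i/∂u) du + (∂F_i/∂v) dv.
  For the x component: f_1(F) = 3*u^2 - 10*u*v + 2*u + v^2 + 5*v; d F_1 = (5*v) du + (5*u - 2) dv
  For the y component: f_2(F) = 2*v*(2 - 5*u); d F_2 = (-6*u) du + (-2*v - 1) dv
  For the z component: f_3(F) = 3; d F_3 = (-2) du + (0) dv
Combining and collecting du, dv coefficients:
  coeff of du: 75*u^2*v - 50*u*v^2 - 14*u*v + 5*v^3 + 25*v^2 - 6
  coeff of dv: 15*u^3 - 50*u^2*v + 4*u^2 + 25*u*v^2 + 55*u*v - 4*u - 10*v^2 - 14*v
F^* omega = (75*u^2*v - 50*u*v^2 - 14*u*v + 5*v^3 + 25*v^2 - 6) du + (15*u^3 - 50*u^2*v + 4*u^2 + 25*u*v^2 + 55*u*v - 4*u - 10*v^2 - 14*v) dv.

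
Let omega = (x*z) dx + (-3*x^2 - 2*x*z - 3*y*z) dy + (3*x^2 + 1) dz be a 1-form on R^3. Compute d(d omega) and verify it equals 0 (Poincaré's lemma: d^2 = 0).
d(d omega) = 0

Step 1: d omega = sum_{i<j} (∂f_j/∂x_i - ∂f_i/∂x_j) dx_i ∧ dx_j:
  coeff of dx ∧ dy: -6*x - 2*z
  coeff of dx ∧ dz: 5*x
  coeff of dy ∧ dz: 2*x + 3*y
Step 2: Apply d again to each 2-form coefficient. The only possible 3-form in R^3 is dx ∧ dy ∧ dz, with coefficient
  ∂(coeff of dy∧dz)/∂x - ∂(coeff of dx∧dz)/∂y + ∂(coeff of dx∧dy)/∂z
  = ∂/∂x (2*x + 3*y) - ∂/∂y (5*x) + ∂/∂z (-6*x - 2*z).
Each of these terms simplifies to sums of mixed partials that cancel in pairs. The result is 0 (by equality of mixed partials for smooth functions — Schwarz / Clairaut).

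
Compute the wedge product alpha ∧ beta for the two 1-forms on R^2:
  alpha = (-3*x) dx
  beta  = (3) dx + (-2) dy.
alpha ∧ beta = (6*x) dx ∧ dy

Distribute the wedge, using dx_i ∧ dx_j = -dx_j ∧ dx_i and dx_i ∧ dx_i = 0. For each pair (i, j) with i < j, the coefficient of dx_i ∧ dx_j in alpha ∧ beta is (alpha_i * beta_j - alpha_j * beta_i). Collecting: alpha ∧ beta = (6*x) dx ∧ dy.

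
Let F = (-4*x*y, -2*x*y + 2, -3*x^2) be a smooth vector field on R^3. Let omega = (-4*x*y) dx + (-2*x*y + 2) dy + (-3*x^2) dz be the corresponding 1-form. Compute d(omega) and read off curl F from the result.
d(omega) = (0) dy ∧ dz + (6*x) dz ∧ dx + (4*x - 2*y) dx ∧ dy; curl F = (0, 6*x, 4*x - 2*y)

d omega = sum_{i<j} (∂f_j/∂x_i - ∂f_i/∂x_j) dx_i ∧ dx_j. Under the identification (dy ∧ dz, dz ∧ dx, dx ∧ dy) ↔ (e_x, e_y, e_z), the coefficients are exactly the components of curl F. Compute:
  ∂R/∂y - ∂Q/∂z = (0) - (0) = 0
  ∂P/∂z - ∂R/∂x = (0) - (-6*x) = 6*x
  ∂Q/∂x - ∂P/∂y = (-2*y) - (-4*x) = 4*x - 2*y.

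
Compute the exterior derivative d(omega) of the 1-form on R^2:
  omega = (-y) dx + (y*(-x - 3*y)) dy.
d(omega) = (1 - y) dx ∧ dy

For a 1-form omega = sum_i f_i dx_i, the exterior derivative is
  d(omega) = sum_{i < j} (∂f_j/∂x_i - ∂f_i/∂x_j) dx_i ∧ dx_j.
  coefficient of dx ∧ dy: ∂f_2/∂x - ∂f_1/∂y = ∂(y*(-x - 3*y))/∂x - ∂(-y)/∂y = 1 - y
Assembling: d(omega) = (1 - y) dx ∧ dy.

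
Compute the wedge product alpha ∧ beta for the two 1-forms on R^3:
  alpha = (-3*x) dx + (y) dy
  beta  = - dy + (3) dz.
alpha ∧ beta = (3*x) dx ∧ dy + (-9*x) dx ∧ dz + (3*y) dy ∧ dz

Distribute the wedge, using dx_i ∧ dx_j = -dx_j ∧ dx_i and dx_i ∧ dx_i = 0. For each pair (i, j) with i < j, the coefficient of dx_i ∧ dx_j in alpha ∧ beta is (alpha_i * beta_j - alpha_j * beta_i). Collecting: alpha ∧ beta = (3*x) dx ∧ dy + (-9*x) dx ∧ dz + (3*y) dy ∧ dz.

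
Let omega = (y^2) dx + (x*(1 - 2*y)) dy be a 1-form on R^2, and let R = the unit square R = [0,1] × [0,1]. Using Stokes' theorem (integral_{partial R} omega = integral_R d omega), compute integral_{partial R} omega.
integral_(partial R) omega = -1

Stokes: integral_partial_R omega = integral_R d omega with d omega = (∂Q/∂x - ∂P/∂y) dx ∧ dy.
  ∂Q/∂x = 1 - 2*y
  ∂P/∂y = 2*y
  integrand = ∂Q/∂x - ∂P/∂y = 1 - 4*y.
Integrating over R: integral_0^1 integral_0^1 (1 - 4*y) dx dy = -1.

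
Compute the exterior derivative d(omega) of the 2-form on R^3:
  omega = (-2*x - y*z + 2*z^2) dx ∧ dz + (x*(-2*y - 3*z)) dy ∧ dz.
d(omega) = (-2*y - 2*z) dx ∧ dy ∧ dz

For a 2-form omega = sum_{i<j} g_{ij} dx_i ∧ dx_j, the exterior derivative is
  d(omega) = sum_{i<j} d(g_{ij}) ∧ dx_i ∧ dx_j = sum_{i<j, k} (∂g_{ij}/∂x_k) dx_k ∧ dx_i ∧ dx_j.
Expand each term, using dx_k ∧ dx_i ∧ dx_j = sgn(permutation) dx_{(a)} ∧ dx_{(b)} ∧ dx_{(c)} with (a < b < c) sorted:
  d(-2*x - y*z + 2*z^2) includes (∂/∂y)(-2*x - y*z + 2*z^2) dy = (-z) dy, which multiplied by dx ∧ dz gives (z) dx ∧ dy ∧ dz
  d(x*(-2*y - 3*z)) includes (∂/∂x)(x*(-2*y - 3*z)) dx = (-2*y - 3*z) dx, which multiplied by dy ∧ dz gives (-2*y - 3*z) dx ∧ dy ∧ dz
Collecting like 3-forms: d(omega) = (-2*y - 2*z) dx ∧ dy ∧ dz.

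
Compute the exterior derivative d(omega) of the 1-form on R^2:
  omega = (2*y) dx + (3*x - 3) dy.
d(omega) = (1) dx ∧ dy

For a 1-form omega = sum_i f_i dx_i, the exterior derivative is
  d(omega) = sum_{i < j} (∂f_j/∂x_i - ∂f_i/∂x_j) dx_i ∧ dx_j.
  coefficient of dx ∧ dy: ∂f_2/∂x - ∂f_1/∂y = ∂(3*x - 3)/∂x - ∂(2*y)/∂y = 1
Assembling: d(omega) = (1) dx ∧ dy.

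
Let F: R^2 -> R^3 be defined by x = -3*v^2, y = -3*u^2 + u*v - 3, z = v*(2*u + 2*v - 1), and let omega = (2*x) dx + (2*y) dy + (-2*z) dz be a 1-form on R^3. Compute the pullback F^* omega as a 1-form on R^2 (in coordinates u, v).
F^* omega = (36*u^3 - 18*u^2*v - 6*u*v^2 + 36*u - 8*v^3 + 4*v^2 - 6*v) du + (-6*u^3 - 6*u^2*v - 24*u*v^2 + 8*u*v - 6*u + 20*v^3 + 12*v^2 - 2*v) dv

Using F^*(f dg) = (f ∘ F) d(g ∘ F), substitute each coordinate x_i by F_i(u, v) in f_i, and replace dx_i by d F_i = (∂F_i/∂u) du + (∂F_i/∂v) dv.
  For the x component: f_1(F) = -6*v^2; d F_1 = (0) du + (-6*v) dv
  For the y component: f_2(F) = -6*u^2 + 2*u*v - 6; d F_2 = (-6*u + v) du + (u) dv
  For the z component: f_3(F) = 2*v*(-2*u - 2*v + 1); d F_3 = (2*v) du + (2*u + 4*v - 1) dv
Combining and collecting du, dv coefficients:
  coeff of du: 36*u^3 - 18*u^2*v - 6*u*v^2 + 36*u - 8*v^3 + 4*v^2 - 6*v
  coeff of dv: -6*u^3 - 6*u^2*v - 24*u*v^2 + 8*u*v - 6*u + 20*v^3 + 12*v^2 - 2*v
F^* omega = (36*u^3 - 18*u^2*v - 6*u*v^2 + 36*u - 8*v^3 + 4*v^2 - 6*v) du + (-6*u^3 - 6*u^2*v - 24*u*v^2 + 8*u*v - 6*u + 20*v^3 + 12*v^2 - 2*v) dv.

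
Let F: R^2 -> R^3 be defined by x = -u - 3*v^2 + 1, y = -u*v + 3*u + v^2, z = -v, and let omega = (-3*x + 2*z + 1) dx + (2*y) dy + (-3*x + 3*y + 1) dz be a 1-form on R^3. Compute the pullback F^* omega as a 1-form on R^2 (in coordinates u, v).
F^* omega = (2*u*v^2 - 12*u*v + 15*u - 2*v^3 - 3*v^2 + 2*v + 2) du + (2*u^2*v - 6*u^2 - 6*u*v^2 - 3*u*v - 12*u - 50*v^3 + 12*v + 2) dv

Using F^*(f dg) = (f ∘ F) d(g ∘ F), substitute each coordinate x_i by F_i(u, v) in f_i, and replace dx_i by d F_i = (∂F_i/∂u) du + (∂F_i/∂v) dv.
  For the x component: f_1(F) = 3*u + 9*v^2 - 2*v - 2; d F_1 = (-1) du + (-6*v) dv
  For the y component: f_2(F) = -2*u*v + 6*u + 2*v^2; d F_2 = (3 - v) du + (-u + 2*v) dv
  For the z component: f_3(F) = -3*u*v + 12*u + 12*v^2 - 2; d F_3 = (0) du + (-1) dv
Combining and collecting du, dv coefficients:
  coeff of du: 2*u*v^2 - 12*u*v + 15*u - 2*v^3 - 3*v^2 + 2*v + 2
  coeff of dv: 2*u^2*v - 6*u^2 - 6*u*v^2 - 3*u*v - 12*u - 50*v^3 + 12*v + 2
F^* omega = (2*u*v^2 - 12*u*v + 15*u - 2*v^3 - 3*v^2 + 2*v + 2) du + (2*u^2*v - 6*u^2 - 6*u*v^2 - 3*u*v - 12*u - 50*v^3 + 12*v + 2) dv.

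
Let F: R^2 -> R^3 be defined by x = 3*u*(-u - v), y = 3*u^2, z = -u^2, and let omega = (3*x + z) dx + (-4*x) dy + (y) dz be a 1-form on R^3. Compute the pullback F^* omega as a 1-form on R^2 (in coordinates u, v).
F^* omega = (3*u*(42*u^2 + 52*u*v + 9*v^2)) du + (u^2*(30*u + 27*v)) dv

Using F^*(f dg) = (f ∘ F) d(g ∘ F), substitute each coordinate x_i by F_i(u, v) in f_i, and replace dx_i by d F_i = (∂F_i/∂u) du + (∂F_i/∂v) dv.
  For the x component: f_1(F) = u*(-10*u - 9*v); d F_1 = (-6*u - 3*v) du + (-3*u) dv
  For the y component: f_2(F) = 12*u*(u + v); d F_2 = (6*u) du + (0) dv
  For the z component: f_3(F) = 3*u^2; d F_3 = (-2*u) du + (0) dv
Combining and collecting du, dv coefficients:
  coeff of du: 3*u*(42*u^2 + 52*u*v + 9*v^2)
  coeff of dv: u^2*(30*u + 27*v)
F^* omega = (3*u*(42*u^2 + 52*u*v + 9*v^2)) du + (u^2*(30*u + 27*v)) dv.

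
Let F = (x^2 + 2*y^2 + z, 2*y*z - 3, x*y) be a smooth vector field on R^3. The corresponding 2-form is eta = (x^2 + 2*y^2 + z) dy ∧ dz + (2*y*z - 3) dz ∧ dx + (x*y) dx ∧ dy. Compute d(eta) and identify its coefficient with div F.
d(eta) = (2*x + 2*z) dx ∧ dy ∧ dz; div F = 2*x + 2*z

For a 2-form in R^3 of the form above, applying d gives a 3-form with coefficient ∂P/∂x + ∂Q/∂y + ∂R/∂z:
  ∂P/∂x = 2*x
  ∂Q/∂y = 2*z
  ∂R/∂z = 0
Sum = 2*x + 2*z, which is exactly div F.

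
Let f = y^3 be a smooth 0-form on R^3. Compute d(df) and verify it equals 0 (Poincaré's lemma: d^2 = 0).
d(df) = 0

Step 1: df = sum_i (∂f/∂x_i) dx_i = (0) dx + (3*y^2) dy + (0) dz.
Step 2: Apply d again. Using the 1-form formula, the coefficient of dx ∧ dy in d(df) is ∂^2 f/∂x ∂y - ∂^2 f/∂y ∂x = (0) - (0) = 0 (equality of mixed partials for smooth f).
Similarly for dx ∧ dz and dy ∧ dz — all coefficients vanish. So d(df) = 0.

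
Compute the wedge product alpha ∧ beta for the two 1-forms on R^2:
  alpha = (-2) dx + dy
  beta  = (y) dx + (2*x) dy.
alpha ∧ beta = (-4*x - y) dx ∧ dy

Distribute the wedge, using dx_i ∧ dx_j = -dx_j ∧ dx_i and dx_i ∧ dx_i = 0. For each pair (i, j) with i < j, the coefficient of dx_i ∧ dx_j in alpha ∧ beta is (alpha_i * beta_j - alpha_j * beta_i). Collecting: alpha ∧ beta = (-4*x - y) dx ∧ dy.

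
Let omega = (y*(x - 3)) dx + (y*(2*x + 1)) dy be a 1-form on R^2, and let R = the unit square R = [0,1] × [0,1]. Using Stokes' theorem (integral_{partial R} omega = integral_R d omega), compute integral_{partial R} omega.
integral_(partial R) omega = 7/2

Stokes: integral_partial_R omega = integral_R d omega with d omega = (∂Q/∂x - ∂P/∂y) dx ∧ dy.
  ∂Q/∂x = 2*y
  ∂P/∂y = x - 3
  integrand = ∂Q/∂x - ∂P/∂y = -x + 2*y + 3.
Integrating over R: integral_0^1 integral_0^1 (-x + 2*y + 3) dx dy = 7/2.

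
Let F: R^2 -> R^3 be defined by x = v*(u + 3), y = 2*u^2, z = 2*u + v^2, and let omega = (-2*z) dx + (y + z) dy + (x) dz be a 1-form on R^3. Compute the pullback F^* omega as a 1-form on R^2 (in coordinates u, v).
F^* omega = (8*u^3 + 8*u^2 + 4*u*v^2 - 2*u*v - 2*v^3 + 6*v) du + (4*u*(-u - 3)) dv

Using F^*(f dg) = (f ∘ F) d(g ∘ F), substitute each coordinate x_i by F_i(u, v) in f_i, and replace dx_i by d F_i = (∂F_i/∂u) du + (∂F_i/∂v) dv.
  For the x component: f_1(F) = -4*u - 2*v^2; d F_1 = (v) du + (u + 3) dv
  For the y component: f_2(F) = 2*u^2 + 2*u + v^2; d F_2 = (4*u) du + (0) dv
  For the z component: f_3(F) = v*(u + 3); d F_3 = (2) du + (2*v) dv
Combining and collecting du, dv coefficients:
  coeff of du: 8*u^3 + 8*u^2 + 4*u*v^2 - 2*u*v - 2*v^3 + 6*v
  coeff of dv: 4*u*(-u - 3)
F^* omega = (8*u^3 + 8*u^2 + 4*u*v^2 - 2*u*v - 2*v^3 + 6*v) du + (4*u*(-u - 3)) dv.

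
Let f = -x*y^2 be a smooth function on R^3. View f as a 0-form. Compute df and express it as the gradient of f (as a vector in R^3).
df = (-y^2) dx + (-2*x*y) dy + (0) dz; grad f = (-y^2, -2*x*y, 0)

For a 0-form f, d f = (∂f/∂x) dx + (∂f/∂y) dy + (∂f/∂z) dz. The components of the vector representation are exactly the entries of grad f in Cartesian coordinates:
  ∂f/∂x = -y^2
  ∂f/∂y = -2*x*y
  ∂f/∂z = 0.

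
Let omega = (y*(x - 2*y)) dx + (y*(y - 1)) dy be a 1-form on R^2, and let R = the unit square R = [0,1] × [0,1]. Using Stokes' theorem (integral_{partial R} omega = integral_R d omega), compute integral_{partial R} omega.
integral_(partial R) omega = 3/2

Stokes: integral_partial_R omega = integral_R d omega with d omega = (∂Q/∂x - ∂P/∂y) dx ∧ dy.
  ∂Q/∂x = 0
  ∂P/∂y = x - 4*y
  integrand = ∂Q/∂x - ∂P/∂y = -x + 4*y.
Integrating over R: integral_0^1 integral_0^1 (-x + 4*y) dx dy = 3/2.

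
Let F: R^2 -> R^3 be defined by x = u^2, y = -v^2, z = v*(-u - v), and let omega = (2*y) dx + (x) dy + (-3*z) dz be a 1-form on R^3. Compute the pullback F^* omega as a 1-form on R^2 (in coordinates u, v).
F^* omega = (v^2*(-7*u - 3*v)) du + (v*(-5*u^2 - 9*u*v - 6*v^2)) dv

Using F^*(f dg) = (f ∘ F) d(g ∘ F), substitute each coordinate x_i by F_i(u, v) in f_i, and replace dx_i by d F_i = (∂F_i/∂u) du + (∂F_i/∂v) dv.
  For the x component: f_1(F) = -2*v^2; d F_1 = (2*u) du + (0) dv
  For the y component: f_2(F) = u^2; d F_2 = (0) du + (-2*v) dv
  For the z component: f_3(F) = 3*v*(u + v); d F_3 = (-v) du + (-u - 2*v) dv
Combining and collecting du, dv coefficients:
  coeff of du: v^2*(-7*u - 3*v)
  coeff of dv: v*(-5*u^2 - 9*u*v - 6*v^2)
F^* omega = (v^2*(-7*u - 3*v)) du + (v*(-5*u^2 - 9*u*v - 6*v^2)) dv.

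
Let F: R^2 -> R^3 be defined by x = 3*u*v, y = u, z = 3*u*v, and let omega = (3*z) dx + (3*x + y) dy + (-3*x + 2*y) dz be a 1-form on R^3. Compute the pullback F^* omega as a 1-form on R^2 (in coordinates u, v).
F^* omega = (u*(15*v + 1)) du + (6*u^2) dv

Using F^*(f dg) = (f ∘ F) d(g ∘ F), substitute each coordinate x_i by F_i(u, v) in f_i, and replace dx_i by d F_i = (∂F_i/∂u) du + (∂F_i/∂v) dv.
  For the x component: f_1(F) = 9*u*v; d F_1 = (3*v) du + (3*u) dv
  For the y component: f_2(F) = u*(9*v + 1); d F_2 = (1) du + (0) dv
  For the z component: f_3(F) = u*(2 - 9*v); d F_3 = (3*v) du + (3*u) dv
Combining and collecting du, dv coefficients:
  coeff of du: u*(15*v + 1)
  coeff of dv: 6*u^2
F^* omega = (u*(15*v + 1)) du + (6*u^2) dv.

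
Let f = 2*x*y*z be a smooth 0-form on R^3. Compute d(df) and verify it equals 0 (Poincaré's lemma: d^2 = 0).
d(df) = 0

Step 1: df = sum_i (∂f/∂x_i) dx_i = (2*y*z) dx + (2*x*z) dy + (2*x*y) dz.
Step 2: Apply d again. Using the 1-form formula, the coefficient of dx ∧ dy in d(df) is ∂^2 f/∂x ∂y - ∂^2 f/∂y ∂x = (2*z) - (2*z) = 0 (equality of mixed partials for smooth f).
Similarly for dx ∧ dz and dy ∧ dz — all coefficients vanish. So d(df) = 0.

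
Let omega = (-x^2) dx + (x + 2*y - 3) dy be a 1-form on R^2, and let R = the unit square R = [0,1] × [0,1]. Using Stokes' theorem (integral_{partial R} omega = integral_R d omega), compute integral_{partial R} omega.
integral_(partial R) omega = 1

Stokes: integral_partial_R omega = integral_R d omega with d omega = (∂Q/∂x - ∂P/∂y) dx ∧ dy.
  ∂Q/∂x = 1
  ∂P/∂y = 0
  integrand = ∂Q/∂x - ∂P/∂y = 1.
Integrating over R: integral_0^1 integral_0^1 (1) dx dy = 1.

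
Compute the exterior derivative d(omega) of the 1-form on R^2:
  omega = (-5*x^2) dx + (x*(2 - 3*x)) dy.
d(omega) = (2 - 6*x) dx ∧ dy

For a 1-form omega = sum_i f_i dx_i, the exterior derivative is
  d(omega) = sum_{i < j} (∂f_j/∂x_i - ∂f_i/∂x_j) dx_i ∧ dx_j.
  coefficient of dx ∧ dy: ∂f_2/∂x - ∂f_1/∂y = ∂(x*(2 - 3*x))/∂x - ∂(-5*x^2)/∂y = 2 - 6*x
Assembling: d(omega) = (2 - 6*x) dx ∧ dy.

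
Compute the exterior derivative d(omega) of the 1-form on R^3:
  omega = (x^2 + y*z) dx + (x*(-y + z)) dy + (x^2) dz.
d(omega) = (-y) dx ∧ dy + (2*x - y) dx ∧ dz + (-x) dy ∧ dz

For a 1-form omega = sum_i f_i dx_i, the exterior derivative is
  d(omega) = sum_{i < j} (∂f_j/∂x_i - ∂f_i/∂x_j) dx_i ∧ dx_j.
  coefficient of dx ∧ dy: ∂f_2/∂x - ∂f_1/∂y = ∂(x*(-y + z))/∂x - ∂(x^2 + y*z)/∂y = -y
  coefficient of dx ∧ dz: ∂f_3/∂x - ∂f_1/∂z = ∂(x^2)/∂x - ∂(x^2 + y*z)/∂z = 2*x - y
  coefficient of dy ∧ dz: ∂f_3/∂y - ∂f_2/∂z = ∂(x^2)/∂y - ∂(x*(-y + z))/∂z = -x
Assembling: d(omega) = (-y) dx ∧ dy + (2*x - y) dx ∧ dz + (-x) dy ∧ dz.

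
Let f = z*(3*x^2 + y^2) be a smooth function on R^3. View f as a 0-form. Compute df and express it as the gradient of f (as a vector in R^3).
df = (6*x*z) dx + (2*y*z) dy + (3*x^2 + y^2) dz; grad f = (6*x*z, 2*y*z, 3*x^2 + y^2)

For a 0-form f, d f = (∂f/∂x) dx + (∂f/∂y) dy + (∂f/∂z) dz. The components of the vector representation are exactly the entries of grad f in Cartesian coordinates:
  ∂f/∂x = 6*x*z
  ∂f/∂y = 2*y*z
  ∂f/∂z = 3*x^2 + y^2.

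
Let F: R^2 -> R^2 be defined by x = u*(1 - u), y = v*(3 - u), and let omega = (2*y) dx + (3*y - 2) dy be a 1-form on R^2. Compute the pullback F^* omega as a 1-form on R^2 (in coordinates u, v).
F^* omega = (v*(4*u^2 + 3*u*v - 14*u - 9*v + 8)) du + (3*u^2*v - 18*u*v + 2*u + 27*v - 6) dv

Using F^*(f dg) = (f ∘ F) d(g ∘ F), substitute each coordinate x_i by F_i(u, v) in f_i, and replace dx_i by d F_i = (∂F_i/∂u) du + (∂F_i/∂v) dv.
  For the x component: f_1(F) = 2*v*(3 - u); d F_1 = (1 - 2*u) du + (0) dv
  For the y component: f_2(F) = -3*u*v + 9*v - 2; d F_2 = (-v) du + (3 - u) dv
Combining and collecting du, dv coefficients:
  coeff of du: v*(4*u^2 + 3*u*v - 14*u - 9*v + 8)
  coeff of dv: 3*u^2*v - 18*u*v + 2*u + 27*v - 6
F^* omega = (v*(4*u^2 + 3*u*v - 14*u - 9*v + 8)) du + (3*u^2*v - 18*u*v + 2*u + 27*v - 6) dv.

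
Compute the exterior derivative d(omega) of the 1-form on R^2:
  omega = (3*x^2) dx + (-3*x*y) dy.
d(omega) = (-3*y) dx ∧ dy

For a 1-form omega = sum_i f_i dx_i, the exterior derivative is
  d(omega) = sum_{i < j} (∂f_j/∂x_i - ∂f_i/∂x_j) dx_i ∧ dx_j.
  coefficient of dx ∧ dy: ∂f_2/∂x - ∂f_1/∂y = ∂(-3*x*y)/∂x - ∂(3*x^2)/∂y = -3*y
Assembling: d(omega) = (-3*y) dx ∧ dy.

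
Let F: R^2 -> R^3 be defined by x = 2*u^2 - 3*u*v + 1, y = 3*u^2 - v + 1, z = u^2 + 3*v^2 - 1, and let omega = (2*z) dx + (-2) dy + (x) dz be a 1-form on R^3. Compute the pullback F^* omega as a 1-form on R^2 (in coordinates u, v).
F^* omega = (12*u^3 - 12*u^2*v + 24*u*v^2 - 18*u - 18*v^3 + 6*v) du + (-6*u^3 + 12*u^2*v - 36*u*v^2 + 6*u + 6*v + 2) dv

Using F^*(f dg) = (f ∘ F) d(g ∘ F), substitute each coordinate x_i by F_i(u, v) in f_i, and replace dx_i by d F_i = (∂F_i/∂u) du + (∂F_i/∂v) dv.
  For the x component: f_1(F) = 2*u^2 + 6*v^2 - 2; d F_1 = (4*u - 3*v) du + (-3*u) dv
  For the y component: f_2(F) = -2; d F_2 = (6*u) du + (-1) dv
  For the z component: f_3(F) = 2*u^2 - 3*u*v + 1; d F_3 = (2*u) du + (6*v) dv
Combining and collecting du, dv coefficients:
  coeff of du: 12*u^3 - 12*u^2*v + 24*u*v^2 - 18*u - 18*v^3 + 6*v
  coeff of dv: -6*u^3 + 12*u^2*v - 36*u*v^2 + 6*u + 6*v + 2
F^* omega = (12*u^3 - 12*u^2*v + 24*u*v^2 - 18*u - 18*v^3 + 6*v) du + (-6*u^3 + 12*u^2*v - 36*u*v^2 + 6*u + 6*v + 2) dv.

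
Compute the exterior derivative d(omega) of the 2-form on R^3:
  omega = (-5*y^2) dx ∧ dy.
d(omega) = 0

For a 2-form omega = sum_{i<j} g_{ij} dx_i ∧ dx_j, the exterior derivative is
  d(omega) = sum_{i<j} d(g_{ij}) ∧ dx_i ∧ dx_j = sum_{i<j, k} (∂g_{ij}/∂x_k) dx_k ∧ dx_i ∧ dx_j.
Expand each term, using dx_k ∧ dx_i ∧ dx_j = sgn(permutation) dx_{(a)} ∧ dx_{(b)} ∧ dx_{(c)} with (a < b < c) sorted:

Collecting like 3-forms: d(omega) = 0.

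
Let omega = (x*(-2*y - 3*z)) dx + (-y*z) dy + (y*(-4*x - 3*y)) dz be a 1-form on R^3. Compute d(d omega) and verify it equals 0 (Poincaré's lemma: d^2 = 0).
d(d omega) = 0

Step 1: d omega = sum_{i<j} (∂f_j/∂x_i - ∂f_i/∂x_j) dx_i ∧ dx_j:
  coeff of dx ∧ dy: 2*x
  coeff of dx ∧ dz: 3*x - 4*y
  coeff of dy ∧ dz: -4*x - 5*y
Step 2: Apply d again to each 2-form coefficient. The only possible 3-form in R^3 is dx ∧ dy ∧ dz, with coefficient
  ∂(coeff of dy∧dz)/∂x - ∂(coeff of dx∧dz)/∂y + ∂(coeff of dx∧dy)/∂z
  = ∂/∂x (-4*x - 5*y) - ∂/∂y (3*x - 4*y) + ∂/∂z (2*x).
Each of these terms simplifies to sums of mixed partials that cancel in pairs. The result is 0 (by equality of mixed partials for smooth functions — Schwarz / Clairaut).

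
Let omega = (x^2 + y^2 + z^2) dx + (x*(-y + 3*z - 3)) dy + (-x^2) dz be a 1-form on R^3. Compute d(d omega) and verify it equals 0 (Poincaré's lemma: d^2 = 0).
d(d omega) = 0

Step 1: d omega = sum_{i<j} (∂f_j/∂x_i - ∂f_i/∂x_j) dx_i ∧ dx_j:
  coeff of dx ∧ dy: -3*y + 3*z - 3
  coeff of dx ∧ dz: -2*x - 2*z
  coeff of dy ∧ dz: -3*x
Step 2: Apply d again to each 2-form coefficient. The only possible 3-form in R^3 is dx ∧ dy ∧ dz, with coefficient
  ∂(coeff of dy∧dz)/∂x - ∂(coeff of dx∧dz)/∂y + ∂(coeff of dx∧dy)/∂z
  = ∂/∂x (-3*x) - ∂/∂y (-2*x - 2*z) + ∂/∂z (-3*y + 3*z - 3).
Each of these terms simplifies to sums of mixed partials that cancel in pairs. The result is 0 (by equality of mixed partials for smooth functions — Schwarz / Clairaut).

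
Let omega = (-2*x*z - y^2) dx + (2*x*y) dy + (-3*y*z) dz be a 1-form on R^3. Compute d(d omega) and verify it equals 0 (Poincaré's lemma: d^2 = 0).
d(d omega) = 0

Step 1: d omega = sum_{i<j} (∂f_j/∂x_i - ∂f_i/∂x_j) dx_i ∧ dx_j:
  coeff of dx ∧ dy: 4*y
  coeff of dx ∧ dz: 2*x
  coeff of dy ∧ dz: -3*z
Step 2: Apply d again to each 2-form coefficient. The only possible 3-form in R^3 is dx ∧ dy ∧ dz, with coefficient
  ∂(coeff of dy∧dz)/∂x - ∂(coeff of dx∧dz)/∂y + ∂(coeff of dx∧dy)/∂z
  = ∂/∂x (-3*z) - ∂/∂y (2*x) + ∂/∂z (4*y).
Each of these terms simplifies to sums of mixed partials that cancel in pairs. The result is 0 (by equality of mixed partials for smooth functions — Schwarz / Clairaut).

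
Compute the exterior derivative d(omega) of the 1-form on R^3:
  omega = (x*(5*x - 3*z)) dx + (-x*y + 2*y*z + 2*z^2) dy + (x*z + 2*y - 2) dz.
d(omega) = (-y) dx ∧ dy + (3*x + z) dx ∧ dz + (-2*y - 4*z + 2) dy ∧ dz

For a 1-form omega = sum_i f_i dx_i, the exterior derivative is
  d(omega) = sum_{i < j} (∂f_j/∂x_i - ∂f_i/∂x_j) dx_i ∧ dx_j.
  coefficient of dx ∧ dy: ∂f_2/∂x - ∂f_1/∂y = ∂(-x*y + 2*y*z + 2*z^2)/∂x - ∂(x*(5*x - 3*z))/∂y = -y
  coefficient of dx ∧ dz: ∂f_3/∂x - ∂f_1/∂z = ∂(x*z + 2*y - 2)/∂x - ∂(x*(5*x - 3*z))/∂z = 3*x + z
  coefficient of dy ∧ dz: ∂f_3/∂y - ∂f_2/∂z = ∂(x*z + 2*y - 2)/∂y - ∂(-x*y + 2*y*z + 2*z^2)/∂z = -2*y - 4*z + 2
Assembling: d(omega) = (-y) dx ∧ dy + (3*x + z) dx ∧ dz + (-2*y - 4*z + 2) dy ∧ dz.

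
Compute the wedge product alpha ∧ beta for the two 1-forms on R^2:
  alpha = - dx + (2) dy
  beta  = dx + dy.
alpha ∧ beta = (-3) dx ∧ dy

Distribute the wedge, using dx_i ∧ dx_j = -dx_j ∧ dx_i and dx_i ∧ dx_i = 0. For each pair (i, j) with i < j, the coefficient of dx_i ∧ dx_j in alpha ∧ beta is (alpha_i * beta_j - alpha_j * beta_i). Collecting: alpha ∧ beta = (-3) dx ∧ dy.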